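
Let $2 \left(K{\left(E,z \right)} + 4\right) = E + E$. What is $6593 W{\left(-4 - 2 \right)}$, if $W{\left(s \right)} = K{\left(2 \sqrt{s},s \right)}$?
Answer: $-26372 + 13186 i \sqrt{6} \approx -26372.0 + 32299.0 i$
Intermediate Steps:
$K{\left(E,z \right)} = -4 + E$ ($K{\left(E,z \right)} = -4 + \frac{E + E}{2} = -4 + \frac{2 E}{2} = -4 + E$)
$W{\left(s \right)} = -4 + 2 \sqrt{s}$
$6593 W{\left(-4 - 2 \right)} = 6593 \left(-4 + 2 \sqrt{-4 - 2}\right) = 6593 \left(-4 + 2 \sqrt{-6}\right) = 6593 \left(-4 + 2 i \sqrt{6}\right) = -26372 + 13186 i \sqrt{6}$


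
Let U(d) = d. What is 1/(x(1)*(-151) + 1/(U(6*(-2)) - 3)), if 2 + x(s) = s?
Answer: 15/2264 ≈ 0.0066254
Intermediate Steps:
x(s) = -2 + s
1/(x(1)*(-151) + 1/(U(6*(-2)) - 3)) = 1/((-2 + 1)*(-151) + 1/(6*(-2) - 3)) = 1/(-1*(-151) + 1/(-12 - 3)) = 1/(151 + 1/(-15)) = 1/(151 - 1/15) = 1/(2264/15) = 15/2264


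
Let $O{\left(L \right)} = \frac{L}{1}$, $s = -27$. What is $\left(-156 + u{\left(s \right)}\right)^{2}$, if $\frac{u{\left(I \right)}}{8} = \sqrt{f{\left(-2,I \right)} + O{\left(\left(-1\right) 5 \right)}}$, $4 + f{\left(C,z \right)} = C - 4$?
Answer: $23376 - 2496 i \sqrt{15} \approx 23376.0 - 9667.0 i$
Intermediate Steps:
$f{\left(C,z \right)} = -8 + C$ ($f{\left(C,z \right)} = -4 + \left(C - 4\right) = -4 + \left(-4 + C\right) = -8 + C$)
$O{\left(L \right)} = L$ ($O{\left(L \right)} = L 1 = L$)
$u{\left(I \right)} = 8 i \sqrt{15}$ ($u{\left(I \right)} = 8 \sqrt{\left(-8 - 2\right) - 5} = 8 \sqrt{-10 - 5} = 8 \sqrt{-15} = 8 i \sqrt{15}$)
$\left(-156 + u{\left(s \right)}\right)^{2} = \left(-156 + 8 i \sqrt{15}\right)^{2}$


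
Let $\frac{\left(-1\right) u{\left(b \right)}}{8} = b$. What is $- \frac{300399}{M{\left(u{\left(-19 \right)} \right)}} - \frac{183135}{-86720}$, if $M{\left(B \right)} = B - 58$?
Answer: $- \frac{2603338659}{815168} \approx -3193.6$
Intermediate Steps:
$u{\left(b \right)} = - 8 b$
$M{\left(B \right)} = -58 + B$
$- \frac{300399}{M{\left(u{\left(-19 \right)} \right)}} - \frac{183135}{-86720} = - \frac{300399}{-58 - -152} - \frac{183135}{-86720} = - \frac{300399}{-58 + 152} - - \frac{36627}{17344} = - \frac{300399}{94} + \frac{36627}{17344} = - \frac{2603338659}{815168}$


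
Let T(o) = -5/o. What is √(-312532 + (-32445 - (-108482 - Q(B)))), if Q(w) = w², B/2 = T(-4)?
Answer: I*√945955/2 ≈ 486.3*I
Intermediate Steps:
B = 5/2 (B = 2*(-5/(-4)) = 2*(-5*(-¼)) = 2*(5/4) = 5/2 ≈ 2.5000)
√(-312532 + (-32445 - (-108482 - Q(B)))) = √(-312532 + (-32445 - (-108482 - (5/2)²))) = √(-312532 + (-32445 - (-108482 - 1*25/4))) = √(-312532 + (-32445 - (-108482 - 25/4))) = √(-312532 + (-32445 - 1*(-433953/4))) = √(-312532 + (-32445 + 433953/4)) = √(-312532 + 304173/4) = √(-945955/4) = I*√945955/2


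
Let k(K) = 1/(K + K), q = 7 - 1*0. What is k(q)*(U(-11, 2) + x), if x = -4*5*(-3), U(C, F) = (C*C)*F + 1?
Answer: 303/14 ≈ 21.643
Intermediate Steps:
q = 7 (q = 7 + 0 = 7)
U(C, F) = 1 + F*C**2 (U(C, F) = C**2*F + 1 = F*C**2 + 1 = 1 + F*C**2)
k(K) = 1/(2*K)
x = 60 (x = -20*(-3) = 60)
k(q)*(U(-11, 2) + x) = ((1/2)/7)*((1 + 2*(-11)**2) + 60) = ((1/2)*(1/7))*((1 + 2*121) + 60) = ((1 + 242) + 60)/14 = (243 + 60)/14 = (1/14)*303 = 303/14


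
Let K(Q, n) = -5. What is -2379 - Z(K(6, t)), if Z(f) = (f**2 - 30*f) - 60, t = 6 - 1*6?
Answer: -2494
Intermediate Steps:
t = 0 (t = 6 - 6 = 0)
Z(f) = -60 + f**2 - 30*f
-2379 - Z(K(6, t)) = -2379 - (-60 + (-5)**2 - 30*(-5)) = -2379 - (-60 + 25 + 150) = -2379 - 1*115 = -2379 - 115 = -2494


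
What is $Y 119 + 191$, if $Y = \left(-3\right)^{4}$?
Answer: $9830$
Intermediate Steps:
$Y = 81$
$Y 119 + 191 = 81 \cdot 119 + 191 = 9639 + 191 = 9830$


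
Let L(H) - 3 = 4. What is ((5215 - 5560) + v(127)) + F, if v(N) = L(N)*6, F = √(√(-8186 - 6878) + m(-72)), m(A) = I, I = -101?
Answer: -303 + √(-101 + 2*I*√3766) ≈ -297.62 + 11.401*I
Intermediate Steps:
L(H) = 7 (L(H) = 3 + 4 = 7)
m(A) = -101
F = √(-101 + 2*I*√3766) (F = √(√(-8186 - 6878) - 101) = √(√(-15064) - 101) = √(2*I*√3766 - 101) = √(-101 + 2*I*√3766) ≈ 5.3828 + 11.401*I)
v(N) = 42 (v(N) = 7*6 = 42)
((5215 - 5560) + v(127)) + F = ((5215 - 5560) + 42) + √(-101 + 2*I*√3766) = (-345 + 42) + √(-101 + 2*I*√3766) = -303 + √(-101 + 2*I*√3766)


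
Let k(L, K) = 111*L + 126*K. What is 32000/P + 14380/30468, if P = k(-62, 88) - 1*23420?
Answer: -87334835/73176519 ≈ -1.1935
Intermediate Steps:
P = -19214 (P = (111*(-62) + 126*88) - 1*23420 = (-6882 + 11088) - 23420 = 4206 - 23420 = -19214)
32000/P + 14380/30468 = 32000/(-19214) + 14380/30468 = 32000*(-1/19214) + 14380*(1/30468) = -16000/9607 + 3595/7617 = -87334835/73176519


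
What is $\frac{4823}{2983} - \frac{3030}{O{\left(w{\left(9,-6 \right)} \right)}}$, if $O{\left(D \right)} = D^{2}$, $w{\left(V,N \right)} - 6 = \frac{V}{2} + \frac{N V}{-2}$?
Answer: $- \frac{601639}{1118625} \approx -0.53784$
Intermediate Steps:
$w{\left(V,N \right)} = 6 + \frac{V}{2} - \frac{N V}{2}$ ($w{\left(V,N \right)} = 6 + \left(\frac{V}{2} + \frac{N V}{-2}\right) = 6 + \left(V \frac{1}{2} + N V \left(- \frac{1}{2}\right)\right) = 6 - \left(- \frac{V}{2} + \frac{N V}{2}\right) = 6 + \frac{V}{2} - \frac{N V}{2}$)
$\frac{4823}{2983} - \frac{3030}{O{\left(w{\left(9,-6 \right)} \right)}} = \frac{4823}{2983} - \frac{3030}{\left(6 + \frac{1}{2} \cdot 9 - \left(-3\right) 9\right)^{2}} = 4823 \cdot \frac{1}{2983} - \frac{3030}{\left(6 + \frac{9}{2} + 27\right)^{2}} = \frac{4823}{2983} - \frac{3030}{\left(\frac{75}{2}\right)^{2}} = \frac{4823}{2983} - \frac{3030}{\frac{5625}{4}} = \frac{4823}{2983} - \frac{808}{375} = - \frac{601639}{1118625}$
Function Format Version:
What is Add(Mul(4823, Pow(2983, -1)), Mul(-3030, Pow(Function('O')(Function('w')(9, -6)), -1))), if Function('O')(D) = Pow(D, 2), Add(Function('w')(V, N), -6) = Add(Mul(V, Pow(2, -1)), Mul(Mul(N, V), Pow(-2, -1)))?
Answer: Rational(-601639, 1118625) ≈ -0.53784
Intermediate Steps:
Function('w')(V, N) = Add(6, Mul(Rational(1, 2), V), Mul(Rational(-1, 2), N, V)) (Function('w')(V, N) = Add(6, Add(Mul(V, Pow(2, -1)), Mul(Mul(N, V), Pow(-2, -1)))) = Add(6, Add(Mul(V, Rational(1, 2)), Mul(Mul(N, V), Rational(-1, 2)))) = Add(6, Add(Mul(Rational(1, 2), V), Mul(Rational(-1, 2), N, V))) = Add(6, Mul(Rational(1, 2), V), Mul(Rational(-1, 2), N, V)))
Add(Mul(4823, Pow(2983, -1)), Mul(-3030, Pow(Function('O')(Function('w')(9, -6)), -1))) = Add(Mul(4823, Pow(2983, -1)), Mul(-3030, Pow(Pow(Add(6, Mul(Rational(1, 2), 9), Mul(Rational(-1, 2), -6, 9)), 2), -1))) = Add(Mul(4823, Rational(1, 2983)), Mul(-3030, Pow(Pow(Add(6, Rational(9, 2), 27), 2), -1))) = Add(Rational(4823, 2983), Mul(-3030, Pow(Pow(Rational(75, 2), 2), -1))) = Add(Rational(4823, 2983), Mul(-3030, Pow(Rational(5625, 4), -1))) = Add(Rational(4823, 2983), Mul(-3030, Rational(4, 5625))) = Add(Rational(4823, 2983), Rational(-808, 375)) = Rational(-601639, 1118625)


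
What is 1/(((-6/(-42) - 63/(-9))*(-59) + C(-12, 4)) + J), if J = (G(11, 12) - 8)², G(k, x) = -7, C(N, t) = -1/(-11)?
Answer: -77/15118 ≈ -0.0050933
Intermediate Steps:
C(N, t) = 1/11 (C(N, t) = -1*(-1/11) = 1/11)
J = 225 (J = (-7 - 8)² = (-15)² = 225)
1/(((-6/(-42) - 63/(-9))*(-59) + C(-12, 4)) + J) = 1/(((-6/(-42) - 63/(-9))*(-59) + 1/11) + 225) = 1/(((-6*(-1/42) - 63*(-⅑))*(-59) + 1/11) + 225) = 1/(((⅐ + 7)*(-59) + 1/11) + 225) = 1/(((50/7)*(-59) + 1/11) + 225) = 1/((-2950/7 + 1/11) + 225) = 1/(-32443/77 + 225) = 1/(-15118/77) = -77/15118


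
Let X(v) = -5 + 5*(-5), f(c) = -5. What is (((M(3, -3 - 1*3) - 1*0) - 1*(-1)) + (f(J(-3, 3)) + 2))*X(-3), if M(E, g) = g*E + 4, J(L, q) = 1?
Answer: 480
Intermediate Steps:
X(v) = -30 (X(v) = -5 - 25 = -30)
M(E, g) = 4 + E*g (M(E, g) = E*g + 4 = 4 + E*g)
(((M(3, -3 - 1*3) - 1*0) - 1*(-1)) + (f(J(-3, 3)) + 2))*X(-3) = ((((4 + 3*(-3 - 1*3)) - 1*0) - 1*(-1)) + (-5 + 2))*(-30) = ((((4 + 3*(-3 - 3)) + 0) + 1) - 3)*(-30) = ((((4 + 3*(-6)) + 0) + 1) - 3)*(-30) = ((((4 - 18) + 0) + 1) - 3)*(-30) = (((-14 + 0) + 1) - 3)*(-30) = ((-14 + 1) - 3)*(-30) = (-13 - 3)*(-30) = -16*(-30) = 480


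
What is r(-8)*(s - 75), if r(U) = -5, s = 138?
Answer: -315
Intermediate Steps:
r(-8)*(s - 75) = -5*(138 - 75) = -5*63 = -315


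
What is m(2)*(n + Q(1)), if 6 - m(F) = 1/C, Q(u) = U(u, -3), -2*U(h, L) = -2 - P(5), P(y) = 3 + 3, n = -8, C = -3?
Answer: -76/3 ≈ -25.333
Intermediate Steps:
P(y) = 6
U(h, L) = 4 (U(h, L) = -(-2 - 1*6)/2 = -(-2 - 6)/2 = -½*(-8) = 4)
Q(u) = 4
m(F) = 19/3 (m(F) = 6 - 1/(-3) = 6 - 1*(-⅓) = 6 + ⅓ = 19/3)
m(2)*(n + Q(1)) = 19*(-8 + 4)/3 = (19/3)*(-4) = -76/3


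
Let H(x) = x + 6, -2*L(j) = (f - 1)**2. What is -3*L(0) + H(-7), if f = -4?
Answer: 73/2 ≈ 36.500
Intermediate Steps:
L(j) = -25/2 (L(j) = -(-4 - 1)**2/2 = -1/2*(-5)**2 = -1/2*25 = -25/2)
H(x) = 6 + x
-3*L(0) + H(-7) = -3*(-25/2) + (6 - 7) = 75/2 - 1 = 73/2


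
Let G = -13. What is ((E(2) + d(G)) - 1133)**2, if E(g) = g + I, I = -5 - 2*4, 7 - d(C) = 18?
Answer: 1334025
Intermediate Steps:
d(C) = -11 (d(C) = 7 - 1*18 = 7 - 18 = -11)
I = -13 (I = -5 - 8 = -13)
E(g) = -13 + g (E(g) = g - 13 = -13 + g)
((E(2) + d(G)) - 1133)**2 = (((-13 + 2) - 11) - 1133)**2 = ((-11 - 11) - 1133)**2 = (-22 - 1133)**2 = (-1155)**2 = 1334025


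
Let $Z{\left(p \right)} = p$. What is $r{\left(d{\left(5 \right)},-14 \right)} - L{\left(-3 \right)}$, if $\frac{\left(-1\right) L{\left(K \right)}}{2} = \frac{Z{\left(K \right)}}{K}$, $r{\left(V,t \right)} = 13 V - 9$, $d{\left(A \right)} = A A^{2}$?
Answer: $1618$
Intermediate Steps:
$d{\left(A \right)} = A^{3}$
$r{\left(V,t \right)} = -9 + 13 V$
$L{\left(K \right)} = -2$ ($L{\left(K \right)} = - 2 \frac{K}{K} = \left(-2\right) 1 = -2$)
$r{\left(d{\left(5 \right)},-14 \right)} - L{\left(-3 \right)} = \left(-9 + 13 \cdot 5^{3}\right) - -2 = \left(-9 + 13 \cdot 125\right) + 2 = \left(-9 + 1625\right) + 2 = 1616 + 2 = 1618$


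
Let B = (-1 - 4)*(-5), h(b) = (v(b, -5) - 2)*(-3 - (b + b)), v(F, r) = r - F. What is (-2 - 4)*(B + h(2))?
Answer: -528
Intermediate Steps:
h(b) = (-7 - b)*(-3 - 2*b) (h(b) = ((-5 - b) - 2)*(-3 - (b + b)) = (-7 - b)*(-3 - 2*b))
B = 25 (B = -5*(-5) = 25)
(-2 - 4)*(B + h(2)) = (-2 - 4)*(25 + (21 + 2*2² + 17*2)) = -6*(25 + (21 + 2*4 + 34)) = -6*(25 + (21 + 8 + 34)) = -6*(25 + 63) = -6*88 = -528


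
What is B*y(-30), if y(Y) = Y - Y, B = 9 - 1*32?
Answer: 0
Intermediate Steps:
B = -23 (B = 9 - 32 = -23)
y(Y) = 0
B*y(-30) = -23*0 = 0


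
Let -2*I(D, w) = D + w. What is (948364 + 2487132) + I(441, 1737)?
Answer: 3434407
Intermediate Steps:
I(D, w) = -D/2 - w/2 (I(D, w) = -(D + w)/2 = -D/2 - w/2)
(948364 + 2487132) + I(441, 1737) = (948364 + 2487132) + (-1/2*441 - 1/2*1737) = 3435496 + (-441/2 - 1737/2) = 3435496 - 1089 = 3434407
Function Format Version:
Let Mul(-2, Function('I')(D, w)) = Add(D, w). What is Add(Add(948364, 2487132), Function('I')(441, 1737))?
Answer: 3434407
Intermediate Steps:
Function('I')(D, w) = Add(Mul(Rational(-1, 2), D), Mul(Rational(-1, 2), w)) (Function('I')(D, w) = Mul(Rational(-1, 2), Add(D, w)) = Add(Mul(Rational(-1, 2), D), Mul(Rational(-1, 2), w)))
Add(Add(948364, 2487132), Function('I')(441, 1737)) = Add(Add(948364, 2487132), Add(Mul(Rational(-1, 2), 441), Mul(Rational(-1, 2), 1737))) = Add(3435496, Add(Rational(-441, 2), Rational(-1737, 2))) = Add(3435496, -1089) = 3434407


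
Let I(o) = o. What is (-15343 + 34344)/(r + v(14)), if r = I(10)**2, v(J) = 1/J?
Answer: 266014/1401 ≈ 189.87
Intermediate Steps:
r = 100 (r = 10**2 = 100)
(-15343 + 34344)/(r + v(14)) = (-15343 + 34344)/(100 + 1/14) = 19001/(100 + 1/14) = 19001/(1401/14) = 19001*(14/1401) = 266014/1401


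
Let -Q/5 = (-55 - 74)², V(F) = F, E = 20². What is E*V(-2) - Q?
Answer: 82405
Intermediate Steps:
E = 400
Q = -83205 (Q = -5*(-55 - 74)² = -5*(-129)² = -5*16641 = -83205)
E*V(-2) - Q = 400*(-2) - 1*(-83205) = -800 + 83205 = 82405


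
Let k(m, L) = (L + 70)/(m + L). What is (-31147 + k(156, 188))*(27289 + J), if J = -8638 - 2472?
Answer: -2015660715/4 ≈ -5.0392e+8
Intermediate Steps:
k(m, L) = (70 + L)/(L + m)
J = -11110
(-31147 + k(156, 188))*(27289 + J) = (-31147 + (70 + 188)/(188 + 156))*(27289 - 11110) = (-31147 + 258/344)*16179 = (-31147 + (1/344)*258)*16179 = (-31147 + ¾)*16179 = -124585/4*16179 = -2015660715/4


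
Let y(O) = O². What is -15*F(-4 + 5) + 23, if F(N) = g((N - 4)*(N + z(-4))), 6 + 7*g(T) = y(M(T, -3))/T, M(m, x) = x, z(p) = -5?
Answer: 137/4 ≈ 34.250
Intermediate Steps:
g(T) = -6/7 + 9/(7*T) (g(T) = -6/7 + ((-3)²/T)/7 = -6/7 + (9/T)/7 = -6/7 + 9/(7*T))
F(N) = 3*(3 - 2*(-5 + N)*(-4 + N))/(7*(-5 + N)*(-4 + N)) (F(N) = 3*(3 - 2*(N - 4)*(N - 5))/(7*(((N - 4)*(N - 5)))) = 3*(3 - 2*(-4 + N)*(-5 + N))/(7*(((-4 + N)*(-5 + N)))) = 3*(3 - 2*(-5 + N)*(-4 + N))/(7*(((-5 + N)*(-4 + N)))) = 3*(1/((-5 + N)*(-4 + N)))*(3 - 2*(-5 + N)*(-4 + N))/7 = 3*(3 - 2*(-5 + N)*(-4 + N))/(7*(-5 + N)*(-4 + N)))
-15*F(-4 + 5) + 23 = -45*(-37 - 2*(-4 + 5)² + 18*(-4 + 5))/(7*(20 + (-4 + 5)² - 9*(-4 + 5))) + 23 = -45*(-37 - 2*1² + 18*1)/(7*(20 + 1² - 9*1)) + 23 = -45*(-37 - 2*1 + 18)/(7*(20 + 1 - 9)) + 23 = -45*(-37 - 2 + 18)/(7*12) + 23 = -45*(-21)/(7*12) + 23 = -15*(-¾) + 23 = 45/4 + 23 = 137/4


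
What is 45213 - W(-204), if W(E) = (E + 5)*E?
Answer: 4617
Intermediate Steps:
W(E) = E*(5 + E) (W(E) = (5 + E)*E = E*(5 + E))
45213 - W(-204) = 45213 - (-204)*(5 - 204) = 45213 - (-204)*(-199) = 45213 - 1*40596 = 45213 - 40596 = 4617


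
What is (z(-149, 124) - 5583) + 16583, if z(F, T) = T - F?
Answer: 11273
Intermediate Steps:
(z(-149, 124) - 5583) + 16583 = ((124 - 1*(-149)) - 5583) + 16583 = ((124 + 149) - 5583) + 16583 = (273 - 5583) + 16583 = -5310 + 16583 = 11273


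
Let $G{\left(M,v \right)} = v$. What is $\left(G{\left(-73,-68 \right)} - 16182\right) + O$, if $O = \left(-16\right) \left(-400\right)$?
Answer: $-9850$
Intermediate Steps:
$O = 6400$
$\left(G{\left(-73,-68 \right)} - 16182\right) + O = \left(-68 - 16182\right) + 6400 = -16250 + 6400 = -9850$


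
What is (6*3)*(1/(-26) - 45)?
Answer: -10539/13 ≈ -810.69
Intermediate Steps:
(6*3)*(1/(-26) - 45) = 18*(-1/26 - 45) = 18*(-1171/26) = -10539/13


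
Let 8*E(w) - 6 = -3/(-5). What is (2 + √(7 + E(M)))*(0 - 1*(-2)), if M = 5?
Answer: 4 + √3130/10 ≈ 9.5946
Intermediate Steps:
E(w) = 33/40 (E(w) = ¾ + (-3/(-5))/8 = ¾ + (-3*(-⅕))/8 = ¾ + (⅛)*(⅗) = ¾ + 3/40 = 33/40)
(2 + √(7 + E(M)))*(0 - 1*(-2)) = (2 + √(7 + 33/40))*(0 - 1*(-2)) = (2 + √(313/40))*(0 + 2) = (2 + √3130/20)*2 = 4 + √3130/10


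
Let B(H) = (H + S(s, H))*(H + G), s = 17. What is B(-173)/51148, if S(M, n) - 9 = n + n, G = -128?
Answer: 76755/25574 ≈ 3.0013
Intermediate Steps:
S(M, n) = 9 + 2*n (S(M, n) = 9 + (n + n) = 9 + 2*n)
B(H) = (-128 + H)*(9 + 3*H) (B(H) = (H + (9 + 2*H))*(H - 128) = (9 + 3*H)*(-128 + H) = (-128 + H)*(9 + 3*H))
B(-173)/51148 = (-1152 - 375*(-173) + 3*(-173)²)/51148 = (-1152 + 64875 + 3*29929)*(1/51148) = (-1152 + 64875 + 89787)*(1/51148) = 153510*(1/51148) = 76755/25574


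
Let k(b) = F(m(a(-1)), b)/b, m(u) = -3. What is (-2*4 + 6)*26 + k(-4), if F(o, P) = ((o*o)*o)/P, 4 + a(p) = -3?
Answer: -859/16 ≈ -53.688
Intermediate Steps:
a(p) = -7 (a(p) = -4 - 3 = -7)
F(o, P) = o³/P (F(o, P) = (o²*o)/P = o³/P)
k(b) = -27/b² (k(b) = ((-3)³/b)/b = (-27/b)/b = -27/b²)
(-2*4 + 6)*26 + k(-4) = (-2*4 + 6)*26 - 27/(-4)² = (-8 + 6)*26 - 27*1/16 = -2*26 - 27/16 = -52 - 27/16 = -859/16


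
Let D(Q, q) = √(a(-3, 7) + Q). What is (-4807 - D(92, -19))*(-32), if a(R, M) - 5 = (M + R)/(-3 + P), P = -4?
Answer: 153824 + 480*√21/7 ≈ 1.5414e+5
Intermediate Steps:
a(R, M) = 5 - M/7 - R/7 (a(R, M) = 5 + (M + R)/(-3 - 4) = 5 + (M + R)/(-7) = 5 + (M + R)*(-⅐) = 5 + (-M/7 - R/7) = 5 - M/7 - R/7)
D(Q, q) = √(31/7 + Q) (D(Q, q) = √((5 - ⅐*7 - ⅐*(-3)) + Q) = √((5 - 1 + 3/7) + Q) = √(31/7 + Q))
(-4807 - D(92, -19))*(-32) = (-4807 - √(217 + 49*92)/7)*(-32) = (-4807 - √(217 + 4508)/7)*(-32) = (-4807 - √4725/7)*(-32) = (-4807 - 15*√21/7)*(-32) = 153824 + 480*√21/7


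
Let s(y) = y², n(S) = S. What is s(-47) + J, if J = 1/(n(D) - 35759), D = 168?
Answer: 78620518/35591 ≈ 2209.0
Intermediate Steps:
J = -1/35591 (J = 1/(168 - 35759) = 1/(-35591) = -1/35591 ≈ -2.8097e-5)
s(-47) + J = (-47)² - 1/35591 = 2209 - 1/35591 = 78620518/35591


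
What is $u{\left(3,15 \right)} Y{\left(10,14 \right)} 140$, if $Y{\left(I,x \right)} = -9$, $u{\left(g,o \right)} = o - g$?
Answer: $-15120$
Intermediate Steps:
$u{\left(3,15 \right)} Y{\left(10,14 \right)} 140 = \left(15 - 3\right) \left(-9\right) 140 = 12 \left(-9\right) 140 = \left(-108\right) 140 = -15120$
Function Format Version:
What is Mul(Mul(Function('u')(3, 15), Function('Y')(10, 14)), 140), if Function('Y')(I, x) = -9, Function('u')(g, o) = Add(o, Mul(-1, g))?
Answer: -15120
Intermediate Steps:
Mul(Mul(Function('u')(3, 15), Function('Y')(10, 14)), 140) = Mul(Mul(Add(15, Mul(-1, 3)), -9), 140) = Mul(Mul(Add(15, -3), -9), 140) = Mul(Mul(12, -9), 140) = Mul(-108, 140) = -15120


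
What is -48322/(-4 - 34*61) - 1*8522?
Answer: -8830197/1039 ≈ -8498.8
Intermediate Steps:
-48322/(-4 - 34*61) - 1*8522 = -48322/(-4 - 2074) - 8522 = -48322/(-2078) - 8522 = -48322*(-1/2078) - 8522 = 24161/1039 - 8522 = -8830197/1039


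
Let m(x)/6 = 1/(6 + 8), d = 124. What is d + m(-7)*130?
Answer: 1258/7 ≈ 179.71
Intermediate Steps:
m(x) = 3/7 (m(x) = 6/(6 + 8) = 6/14 = 6*(1/14) = 3/7)
d + m(-7)*130 = 124 + (3/7)*130 = 124 + 390/7 = 1258/7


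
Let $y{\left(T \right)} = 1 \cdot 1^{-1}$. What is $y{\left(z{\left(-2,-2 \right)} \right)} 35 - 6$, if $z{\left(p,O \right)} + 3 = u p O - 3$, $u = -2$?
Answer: $29$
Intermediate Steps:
$z{\left(p,O \right)} = -6 - 2 O p$ ($z{\left(p,O \right)} = -3 + \left(- 2 p O - 3\right) = -3 - \left(3 + 2 O p\right) = -6 - 2 O p$)
$y{\left(T \right)} = 1$ ($y{\left(T \right)} = 1 \cdot 1 = 1$)
$y{\left(z{\left(-2,-2 \right)} \right)} 35 - 6 = 1 \cdot 35 - 6 = 35 - 6 = 29$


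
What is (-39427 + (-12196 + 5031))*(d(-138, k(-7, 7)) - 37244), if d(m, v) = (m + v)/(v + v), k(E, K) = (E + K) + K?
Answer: 1735708416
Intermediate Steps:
k(E, K) = E + 2*K
d(m, v) = (m + v)/(2*v) (d(m, v) = (m + v)/((2*v)) = (m + v)*(1/(2*v)) = (m + v)/(2*v))
(-39427 + (-12196 + 5031))*(d(-138, k(-7, 7)) - 37244) = (-39427 + (-12196 + 5031))*((-138 + (-7 + 2*7))/(2*(-7 + 2*7)) - 37244) = (-39427 - 7165)*((-138 + (-7 + 14))/(2*(-7 + 14)) - 37244) = -46592*((½)*(-138 + 7)/7 - 37244) = -46592*((½)*(⅐)*(-131) - 37244) = -46592*(-131/14 - 37244) = -46592*(-521547/14) = 1735708416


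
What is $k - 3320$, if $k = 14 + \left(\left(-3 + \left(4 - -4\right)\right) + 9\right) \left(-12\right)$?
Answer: $-3474$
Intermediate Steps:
$k = -154$ ($k = 14 + \left(\left(-3 + \left(4 + 4\right)\right) + 9\right) \left(-12\right) = 14 + \left(\left(-3 + 8\right) + 9\right) \left(-12\right) = 14 + \left(5 + 9\right) \left(-12\right) = 14 + 14 \left(-12\right) = 14 - 168 = -154$)
$k - 3320 = -154 - 3320 = -3474$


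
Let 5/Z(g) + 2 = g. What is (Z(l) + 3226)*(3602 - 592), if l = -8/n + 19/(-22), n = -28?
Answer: 3852655520/397 ≈ 9.7044e+6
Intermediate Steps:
l = -89/154 (l = -8/(-28) + 19/(-22) = -8*(-1/28) + 19*(-1/22) = 2/7 - 19/22 = -89/154 ≈ -0.57792)
Z(g) = 5/(-2 + g)
(Z(l) + 3226)*(3602 - 592) = (5/(-2 - 89/154) + 3226)*(3602 - 592) = (5/(-397/154) + 3226)*3010 = (5*(-154/397) + 3226)*3010 = (-770/397 + 3226)*3010 = (1279952/397)*3010 = 3852655520/397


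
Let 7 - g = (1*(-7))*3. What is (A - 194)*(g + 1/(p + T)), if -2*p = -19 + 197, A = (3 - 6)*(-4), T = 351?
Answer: -667667/131 ≈ -5096.7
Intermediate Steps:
g = 28 (g = 7 - 1*(-7)*3 = 7 - (-7)*3 = 7 - 1*(-21) = 7 + 21 = 28)
A = 12 (A = -3*(-4) = 12)
p = -89 (p = -(-19 + 197)/2 = -½*178 = -89)
(A - 194)*(g + 1/(p + T)) = (12 - 194)*(28 + 1/(-89 + 351)) = -182*(28 + 1/262) = -182*7337/262 = -667667/131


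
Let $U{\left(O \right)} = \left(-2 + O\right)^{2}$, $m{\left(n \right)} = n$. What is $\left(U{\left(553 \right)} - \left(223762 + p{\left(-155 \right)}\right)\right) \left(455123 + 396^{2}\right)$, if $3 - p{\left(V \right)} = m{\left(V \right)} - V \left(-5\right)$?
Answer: $48285658734$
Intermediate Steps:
$p{\left(V \right)} = 3 - 6 V$ ($p{\left(V \right)} = 3 - \left(V - V \left(-5\right)\right) = 3 - \left(V - - 5 V\right) = 3 - \left(V + 5 V\right) = 3 - 6 V$)
$\left(U{\left(553 \right)} - \left(223762 + p{\left(-155 \right)}\right)\right) \left(455123 + 396^{2}\right) = \left(\left(-2 + 553\right)^{2} - \left(223765 + 930\right)\right) \left(455123 + 396^{2}\right) = \left(551^{2} - 224695\right) \left(455123 + 156816\right) = \left(303601 - 224695\right) 611939 = 78906 \cdot 611939 = 48285658734$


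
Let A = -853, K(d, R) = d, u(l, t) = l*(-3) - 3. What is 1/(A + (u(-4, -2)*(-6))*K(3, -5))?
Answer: -1/1015 ≈ -0.00098522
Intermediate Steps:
u(l, t) = -3 - 3*l (u(l, t) = -3*l - 3 = -3 - 3*l)
1/(A + (u(-4, -2)*(-6))*K(3, -5)) = 1/(-853 + ((-3 - 3*(-4))*(-6))*3) = 1/(-853 + ((-3 + 12)*(-6))*3) = 1/(-853 + (9*(-6))*3) = 1/(-853 - 54*3) = 1/(-853 - 162) = 1/(-1015) = -1/1015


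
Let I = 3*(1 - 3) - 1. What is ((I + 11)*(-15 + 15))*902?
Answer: 0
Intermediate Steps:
I = -7 (I = 3*(-2) - 1 = -6 - 1 = -7)
((I + 11)*(-15 + 15))*902 = ((-7 + 11)*(-15 + 15))*902 = (4*0)*902 = 0*902 = 0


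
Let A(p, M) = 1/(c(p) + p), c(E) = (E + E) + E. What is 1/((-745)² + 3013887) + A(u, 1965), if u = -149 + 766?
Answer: 892845/2202018704 ≈ 0.00040547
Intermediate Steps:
u = 617
c(E) = 3*E (c(E) = 2*E + E = 3*E)
A(p, M) = 1/(4*p) (A(p, M) = 1/(3*p + p) = 1/(4*p))
1/((-745)² + 3013887) + A(u, 1965) = 1/((-745)² + 3013887) + (¼)/617 = 1/(555025 + 3013887) + (¼)*(1/617) = 1/3568912 + 1/2468 = 892845/2202018704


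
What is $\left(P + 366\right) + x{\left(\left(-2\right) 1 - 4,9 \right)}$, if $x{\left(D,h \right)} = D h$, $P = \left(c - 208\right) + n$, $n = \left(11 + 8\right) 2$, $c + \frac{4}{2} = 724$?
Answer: $864$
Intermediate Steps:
$c = 722$ ($c = -2 + 724 = 722$)
$n = 38$ ($n = 19 \cdot 2 = 38$)
$P = 552$ ($P = \left(722 - 208\right) + 38 = 514 + 38 = 552$)
$\left(P + 366\right) + x{\left(\left(-2\right) 1 - 4,9 \right)} = \left(552 + 366\right) + \left(\left(-2\right) 1 - 4\right) 9 = 918 + \left(-2 - 4\right) 9 = 918 - 54 = 864$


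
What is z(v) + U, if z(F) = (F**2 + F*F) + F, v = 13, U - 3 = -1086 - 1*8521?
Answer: -9253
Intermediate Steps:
U = -9604 (U = 3 + (-1086 - 1*8521) = 3 + (-1086 - 8521) = 3 - 9607 = -9604)
z(F) = F + 2*F**2 (z(F) = (F**2 + F**2) + F = 2*F**2 + F = F + 2*F**2)
z(v) + U = 13*(1 + 2*13) - 9604 = 13*(1 + 26) - 9604 = 13*27 - 9604 = 351 - 9604 = -9253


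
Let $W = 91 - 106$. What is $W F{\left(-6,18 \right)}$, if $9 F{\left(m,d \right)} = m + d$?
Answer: $-20$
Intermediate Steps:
$F{\left(m,d \right)} = \frac{d}{9} + \frac{m}{9}$ ($F{\left(m,d \right)} = \frac{m + d}{9} = \frac{d + m}{9} = \frac{d}{9} + \frac{m}{9}$)
$W = -15$
$W F{\left(-6,18 \right)} = - 15 \left(\frac{1}{9} \cdot 18 + \frac{1}{9} \left(-6\right)\right) = - 15 \left(2 - \frac{2}{3}\right) = \left(-15\right) \frac{4}{3} = -20$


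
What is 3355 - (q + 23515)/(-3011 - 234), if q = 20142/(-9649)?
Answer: 105275297868/31311005 ≈ 3362.2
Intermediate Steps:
q = -20142/9649 (q = 20142*(-1/9649) = -20142/9649 ≈ -2.0875)
3355 - (q + 23515)/(-3011 - 234) = 3355 - (-20142/9649 + 23515)/(-3011 - 234) = 3355 - 226876093/(9649*(-3245)) = 3355 - 226876093*(-1)/(9649*3245) = 3355 - 1*(-226876093/31311005) = 3355 + 226876093/31311005 = 105275297868/31311005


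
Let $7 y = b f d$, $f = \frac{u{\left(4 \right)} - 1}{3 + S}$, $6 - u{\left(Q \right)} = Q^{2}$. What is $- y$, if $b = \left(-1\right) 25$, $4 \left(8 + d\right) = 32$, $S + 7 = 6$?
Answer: $0$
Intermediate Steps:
$S = -1$ ($S = -7 + 6 = -1$)
$d = 0$ ($d = -8 + \frac{1}{4} \cdot 32 = -8 + 8 = 0$)
$u{\left(Q \right)} = 6 - Q^{2}$
$b = -25$
$f = - \frac{11}{2}$ ($f = \frac{\left(6 - 4^{2}\right) - 1}{3 - 1} = \frac{\left(6 - 16\right) - 1}{2} = \left(\left(6 - 16\right) - 1\right) \frac{1}{2} = \left(-10 - 1\right) \frac{1}{2} = \left(-11\right) \frac{1}{2} = - \frac{11}{2} \approx -5.5$)
$y = 0$ ($y = \frac{\left(-25\right) \left(\left(- \frac{11}{2}\right) 0\right)}{7} = \frac{\left(-25\right) 0}{7} = \frac{1}{7} \cdot 0 = 0$)
$- y = \left(-1\right) 0 = 0$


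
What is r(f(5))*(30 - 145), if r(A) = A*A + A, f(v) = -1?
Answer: 0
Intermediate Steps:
r(A) = A + A² (r(A) = A² + A = A + A²)
r(f(5))*(30 - 145) = (-(1 - 1))*(30 - 145) = -1*0*(-115) = 0*(-115) = 0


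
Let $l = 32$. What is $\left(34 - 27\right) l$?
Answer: $224$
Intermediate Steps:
$\left(34 - 27\right) l = \left(34 - 27\right) 32 = 7 \cdot 32 = 224$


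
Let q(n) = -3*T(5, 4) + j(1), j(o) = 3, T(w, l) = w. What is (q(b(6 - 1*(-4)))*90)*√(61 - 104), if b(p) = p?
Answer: -1080*I*√43 ≈ -7082.0*I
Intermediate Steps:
q(n) = -12 (q(n) = -3*5 + 3 = -15 + 3 = -12)
(q(b(6 - 1*(-4)))*90)*√(61 - 104) = (-12*90)*√(61 - 104) = -1080*I*√43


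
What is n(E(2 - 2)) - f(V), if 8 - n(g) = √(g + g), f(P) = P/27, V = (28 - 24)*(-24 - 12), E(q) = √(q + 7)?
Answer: 40/3 - √2*7^(¼) ≈ 11.033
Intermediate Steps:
E(q) = √(7 + q)
V = -144 (V = 4*(-36) = -144)
f(P) = P/27 (f(P) = P*(1/27) = P/27)
n(g) = 8 - √2*√g (n(g) = 8 - √(g + g) = 8 - √(2*g) = 8 - √2*√g)
n(E(2 - 2)) - f(V) = (8 - √2*√(√(7 + (2 - 2)))) - (-144)/27 = (8 - √2*√(√(7 + 0))) - 1*(-16/3) = (8 - √2*√(√7)) + 16/3 = (8 - √2*7^(¼)) + 16/3 = 40/3 - √2*7^(¼)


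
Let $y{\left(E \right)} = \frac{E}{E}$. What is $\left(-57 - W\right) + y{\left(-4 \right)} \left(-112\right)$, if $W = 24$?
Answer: $-193$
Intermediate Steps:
$y{\left(E \right)} = 1$
$\left(-57 - W\right) + y{\left(-4 \right)} \left(-112\right) = \left(-57 - 24\right) + 1 \left(-112\right) = \left(-57 - 24\right) - 112 = -81 - 112 = -193$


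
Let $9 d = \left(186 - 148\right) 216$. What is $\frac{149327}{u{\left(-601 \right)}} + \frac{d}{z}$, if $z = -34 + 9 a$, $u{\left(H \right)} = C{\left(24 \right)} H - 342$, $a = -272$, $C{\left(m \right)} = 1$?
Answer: $- \frac{185744815}{1170263} \approx -158.72$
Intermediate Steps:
$d = 912$ ($d = \frac{\left(186 - 148\right) 216}{9} = \frac{38 \cdot 216}{9} = \frac{1}{9} \cdot 8208 = 912$)
$u{\left(H \right)} = -342 + H$ ($u{\left(H \right)} = 1 H - 342 = H - 342 = -342 + H$)
$z = -2482$ ($z = -34 + 9 \left(-272\right) = -34 - 2448 = -2482$)
$\frac{149327}{u{\left(-601 \right)}} + \frac{d}{z} = \frac{149327}{-342 - 601} + \frac{912}{-2482} = \frac{149327}{-943} + 912 \left(- \frac{1}{2482}\right) = 149327 \left(- \frac{1}{943}\right) - \frac{456}{1241} = - \frac{149327}{943} - \frac{456}{1241} = - \frac{185744815}{1170263}$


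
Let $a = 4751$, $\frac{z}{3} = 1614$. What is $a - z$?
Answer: $-91$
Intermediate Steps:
$z = 4842$ ($z = 3 \cdot 1614 = 4842$)
$a - z = 4751 - 4842 = -91$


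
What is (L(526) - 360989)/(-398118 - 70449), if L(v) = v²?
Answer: 84313/468567 ≈ 0.17994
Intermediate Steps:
(L(526) - 360989)/(-398118 - 70449) = (526² - 360989)/(-398118 - 70449) = (276676 - 360989)/(-468567) = -84313*(-1/468567) = 84313/468567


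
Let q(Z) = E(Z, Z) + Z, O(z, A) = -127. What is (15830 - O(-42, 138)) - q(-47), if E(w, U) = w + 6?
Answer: 16045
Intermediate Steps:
E(w, U) = 6 + w
q(Z) = 6 + 2*Z (q(Z) = (6 + Z) + Z = 6 + 2*Z)
(15830 - O(-42, 138)) - q(-47) = (15830 - 1*(-127)) - (6 + 2*(-47)) = (15830 + 127) - (6 - 94) = 15957 - 1*(-88) = 15957 + 88 = 16045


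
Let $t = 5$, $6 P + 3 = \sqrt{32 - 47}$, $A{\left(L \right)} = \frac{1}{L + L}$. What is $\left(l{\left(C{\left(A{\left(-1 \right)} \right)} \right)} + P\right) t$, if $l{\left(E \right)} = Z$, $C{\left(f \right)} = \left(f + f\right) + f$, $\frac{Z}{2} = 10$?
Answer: $\frac{195}{2} + \frac{5 i \sqrt{15}}{6} \approx 97.5 + 3.2275 i$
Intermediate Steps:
$A{\left(L \right)} = \frac{1}{2 L}$
$Z = 20$ ($Z = 2 \cdot 10 = 20$)
$C{\left(f \right)} = 3 f$ ($C{\left(f \right)} = 2 f + f = 3 f$)
$l{\left(E \right)} = 20$
$P = - \frac{1}{2} + \frac{i \sqrt{15}}{6}$ ($P = - \frac{1}{2} + \frac{\sqrt{32 - 47}}{6} = - \frac{1}{2} + \frac{\sqrt{-15}}{6} = - \frac{1}{2} + \frac{i \sqrt{15}}{6} \approx -0.5 + 0.6455 i$)
$\left(l{\left(C{\left(A{\left(-1 \right)} \right)} \right)} + P\right) t = \left(20 - \left(\frac{1}{2} - \frac{i \sqrt{15}}{6}\right)\right) 5 = \left(\frac{39}{2} + \frac{i \sqrt{15}}{6}\right) 5 = \frac{195}{2} + \frac{5 i \sqrt{15}}{6}$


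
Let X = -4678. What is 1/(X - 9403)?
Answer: -1/14081 ≈ -7.1018e-5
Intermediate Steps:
1/(X - 9403) = 1/(-4678 - 9403) = 1/(-14081) = -1/14081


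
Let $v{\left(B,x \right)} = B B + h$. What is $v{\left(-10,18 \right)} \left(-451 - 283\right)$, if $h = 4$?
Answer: $-76336$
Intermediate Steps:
$v{\left(B,x \right)} = 4 + B^{2}$ ($v{\left(B,x \right)} = B B + 4 = B^{2} + 4 = 4 + B^{2}$)
$v{\left(-10,18 \right)} \left(-451 - 283\right) = \left(4 + \left(-10\right)^{2}\right) \left(-451 - 283\right) = \left(4 + 100\right) \left(-734\right) = 104 \left(-734\right) = -76336$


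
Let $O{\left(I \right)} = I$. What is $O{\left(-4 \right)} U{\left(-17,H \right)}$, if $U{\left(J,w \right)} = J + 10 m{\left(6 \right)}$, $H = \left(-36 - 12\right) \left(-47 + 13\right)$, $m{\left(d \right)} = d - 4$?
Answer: $-12$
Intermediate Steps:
$m{\left(d \right)} = -4 + d$ ($m{\left(d \right)} = d - 4 = -4 + d$)
$H = 1632$ ($H = \left(-48\right) \left(-34\right) = 1632$)
$U{\left(J,w \right)} = 20 + J$ ($U{\left(J,w \right)} = J + 10 \left(-4 + 6\right) = J + 10 \cdot 2 = J + 20 = 20 + J$)
$O{\left(-4 \right)} U{\left(-17,H \right)} = - 4 \left(20 - 17\right) = \left(-4\right) 3 = -12$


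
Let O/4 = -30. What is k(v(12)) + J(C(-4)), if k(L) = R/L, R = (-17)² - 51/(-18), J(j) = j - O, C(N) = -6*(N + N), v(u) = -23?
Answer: 21433/138 ≈ 155.31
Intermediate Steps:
O = -120 (O = 4*(-30) = -120)
C(N) = -12*N
J(j) = 120 + j (J(j) = j - 1*(-120) = j + 120 = 120 + j)
R = 1751/6 (R = 289 - 51*(-1)/18 = 289 - 1*(-17/6) = 289 + 17/6 = 1751/6 ≈ 291.83)
k(L) = 1751/(6*L)
k(v(12)) + J(C(-4)) = (1751/6)/(-23) + (120 - 12*(-4)) = (1751/6)*(-1/23) + (120 + 48) = -1751/138 + 168 = 21433/138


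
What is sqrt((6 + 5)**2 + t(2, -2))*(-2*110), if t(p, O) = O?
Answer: -220*sqrt(119) ≈ -2399.9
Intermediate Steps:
sqrt((6 + 5)**2 + t(2, -2))*(-2*110) = sqrt((6 + 5)**2 - 2)*(-2*110) = sqrt(11**2 - 2)*(-220) = sqrt(121 - 2)*(-220) = sqrt(119)*(-220) = -220*sqrt(119)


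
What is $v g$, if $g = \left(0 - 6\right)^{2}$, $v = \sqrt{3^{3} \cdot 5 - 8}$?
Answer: $36 \sqrt{127} \approx 405.7$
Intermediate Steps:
$v = \sqrt{127}$ ($v = \sqrt{27 \cdot 5 - 8} = \sqrt{135 - 8} = \sqrt{127} \approx 11.269$)
$g = 36$ ($g = \left(0 + \left(-12 + 6\right)\right)^{2} = \left(0 - 6\right)^{2} = \left(-6\right)^{2} = 36$)
$v g = \sqrt{127} \cdot 36 = 36 \sqrt{127}$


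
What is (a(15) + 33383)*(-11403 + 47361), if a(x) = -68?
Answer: 1197940770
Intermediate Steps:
(a(15) + 33383)*(-11403 + 47361) = (-68 + 33383)*(-11403 + 47361) = 33315*35958 = 1197940770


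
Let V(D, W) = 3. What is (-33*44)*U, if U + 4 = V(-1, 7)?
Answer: 1452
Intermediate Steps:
U = -1 (U = -4 + 3 = -1)
(-33*44)*U = -33*44*(-1) = -1452*(-1) = 1452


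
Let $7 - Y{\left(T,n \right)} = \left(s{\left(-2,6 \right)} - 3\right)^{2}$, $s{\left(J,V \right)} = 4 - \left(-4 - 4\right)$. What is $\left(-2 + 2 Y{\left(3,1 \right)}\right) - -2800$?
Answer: $2650$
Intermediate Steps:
$s{\left(J,V \right)} = 12$ ($s{\left(J,V \right)} = 4 - \left(-4 - 4\right) = 4 - -8 = 4 + 8 = 12$)
$Y{\left(T,n \right)} = -74$ ($Y{\left(T,n \right)} = 7 - \left(12 - 3\right)^{2} = 7 - 9^{2} = 7 - 81 = -74$)
$\left(-2 + 2 Y{\left(3,1 \right)}\right) - -2800 = \left(-2 + 2 \left(-74\right)\right) - -2800 = \left(-2 - 148\right) + 2800 = -150 + 2800 = 2650$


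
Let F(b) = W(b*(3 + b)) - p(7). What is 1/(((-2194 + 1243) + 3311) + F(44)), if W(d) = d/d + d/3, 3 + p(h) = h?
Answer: 3/9139 ≈ 0.00032826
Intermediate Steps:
p(h) = -3 + h
W(d) = 1 + d/3 (W(d) = 1 + d*(⅓) = 1 + d/3)
F(b) = -3 + b*(3 + b)/3 (F(b) = (1 + (b*(3 + b))/3) - (-3 + 7) = (1 + b*(3 + b)/3) - 1*4 = (1 + b*(3 + b)/3) - 4 = -3 + b*(3 + b)/3)
1/(((-2194 + 1243) + 3311) + F(44)) = 1/(((-2194 + 1243) + 3311) + (-3 + (⅓)*44*(3 + 44))) = 1/((-951 + 3311) + (-3 + (⅓)*44*47)) = 1/(2360 + (-3 + 2068/3)) = 1/(2360 + 2059/3) = 1/(9139/3) = 3/9139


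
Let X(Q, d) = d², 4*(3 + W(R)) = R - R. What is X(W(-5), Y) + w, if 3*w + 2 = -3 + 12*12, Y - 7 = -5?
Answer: 151/3 ≈ 50.333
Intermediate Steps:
Y = 2 (Y = 7 - 5 = 2)
W(R) = -3 (W(R) = -3 + (R - R)/4 = -3 + (¼)*0 = -3 + 0 = -3)
w = 139/3 (w = -⅔ + (-3 + 12*12)/3 = -⅔ + (-3 + 144)/3 = -⅔ + (⅓)*141 = -⅔ + 47 = 139/3 ≈ 46.333)
X(W(-5), Y) + w = 2² + 139/3 = 4 + 139/3 = 151/3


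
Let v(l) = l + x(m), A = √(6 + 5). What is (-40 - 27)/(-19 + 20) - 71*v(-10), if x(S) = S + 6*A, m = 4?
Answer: 359 - 426*√11 ≈ -1053.9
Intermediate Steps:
A = √11 ≈ 3.3166
x(S) = S + 6*√11
v(l) = 4 + l + 6*√11 (v(l) = l + (4 + 6*√11) = 4 + l + 6*√11)
(-40 - 27)/(-19 + 20) - 71*v(-10) = (-40 - 27)/(-19 + 20) - 71*(4 - 10 + 6*√11) = -67/1 - 71*(-6 + 6*√11) = -67*1 + (426 - 426*√11) = -67 + (426 - 426*√11) = 359 - 426*√11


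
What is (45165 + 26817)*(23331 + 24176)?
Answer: 3419648874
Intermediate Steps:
(45165 + 26817)*(23331 + 24176) = 71982*47507 = 3419648874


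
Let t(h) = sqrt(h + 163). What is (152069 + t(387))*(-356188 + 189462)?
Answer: -25353856094 - 833630*sqrt(22) ≈ -2.5358e+10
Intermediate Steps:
t(h) = sqrt(163 + h)
(152069 + t(387))*(-356188 + 189462) = (152069 + sqrt(163 + 387))*(-356188 + 189462) = (152069 + sqrt(550))*(-166726) = (152069 + 5*sqrt(22))*(-166726) = -25353856094 - 833630*sqrt(22)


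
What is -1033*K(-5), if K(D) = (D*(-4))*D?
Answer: 103300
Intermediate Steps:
K(D) = -4*D**2 (K(D) = (-4*D)*D = -4*D**2)
-1033*K(-5) = -(-4132)*(-5)**2 = -(-4132)*25 = -1033*(-100) = 103300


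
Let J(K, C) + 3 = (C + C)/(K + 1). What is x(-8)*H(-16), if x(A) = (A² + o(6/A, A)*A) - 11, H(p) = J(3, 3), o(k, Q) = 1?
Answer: -135/2 ≈ -67.500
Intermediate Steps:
J(K, C) = -3 + 2*C/(1 + K) (J(K, C) = -3 + (C + C)/(K + 1) = -3 + (2*C)/(1 + K) = -3 + 2*C/(1 + K))
H(p) = -3/2 (H(p) = (-3 - 3*3 + 2*3)/(1 + 3) = (-3 - 9 + 6)/4 = (¼)*(-6) = -3/2)
x(A) = -11 + A + A² (x(A) = (A² + 1*A) - 11 = (A² + A) - 11 = (A + A²) - 11 = -11 + A + A²)
x(-8)*H(-16) = (-11 - 8 + (-8)²)*(-3/2) = (-11 - 8 + 64)*(-3/2) = 45*(-3/2) = -135/2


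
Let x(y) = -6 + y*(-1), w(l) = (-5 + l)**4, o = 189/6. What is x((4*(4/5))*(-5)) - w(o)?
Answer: -7890321/16 ≈ -4.9315e+5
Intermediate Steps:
o = 63/2 (o = 189*(1/6) = 63/2 ≈ 31.500)
x(y) = -6 - y
x((4*(4/5))*(-5)) - w(o) = (-6 - 4*(4/5)*(-5)) - (-5 + 63/2)**4 = (-6 - 4*(4*(1/5))*(-5)) - (53/2)**4 = (-6 - 4*(4/5)*(-5)) - 1*7890481/16 = (-6 - 16*(-5)/5) - 7890481/16 = (-6 - 1*(-16)) - 7890481/16 = (-6 + 16) - 7890481/16 = 10 - 7890481/16 = -7890321/16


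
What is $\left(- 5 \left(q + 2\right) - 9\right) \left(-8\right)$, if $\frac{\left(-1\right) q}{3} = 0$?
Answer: $152$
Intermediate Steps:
$q = 0$ ($q = \left(-3\right) 0 = 0$)
$\left(- 5 \left(q + 2\right) - 9\right) \left(-8\right) = \left(- 5 \left(0 + 2\right) - 9\right) \left(-8\right) = \left(\left(-5\right) 2 - 9\right) \left(-8\right) = \left(-10 - 9\right) \left(-8\right) = \left(-19\right) \left(-8\right) = 152$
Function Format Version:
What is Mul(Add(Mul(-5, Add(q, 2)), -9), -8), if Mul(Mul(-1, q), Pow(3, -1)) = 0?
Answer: 152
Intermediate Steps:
q = 0 (q = Mul(-3, 0) = 0)
Mul(Add(Mul(-5, Add(q, 2)), -9), -8) = Mul(Add(Mul(-5, Add(0, 2)), -9), -8) = Mul(Add(Mul(-5, 2), -9), -8) = Mul(Add(-10, -9), -8) = Mul(-19, -8) = 152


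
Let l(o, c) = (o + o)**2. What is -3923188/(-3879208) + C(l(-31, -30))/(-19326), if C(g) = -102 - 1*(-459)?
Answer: 1550721959/1561866121 ≈ 0.99286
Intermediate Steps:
l(o, c) = 4*o**2 (l(o, c) = (2*o)**2 = 4*o**2)
C(g) = 357 (C(g) = -102 + 459 = 357)
-3923188/(-3879208) + C(l(-31, -30))/(-19326) = -3923188/(-3879208) + 357/(-19326) = -3923188*(-1/3879208) + 357*(-1/19326) = 980797/969802 - 119/6442 = 1550721959/1561866121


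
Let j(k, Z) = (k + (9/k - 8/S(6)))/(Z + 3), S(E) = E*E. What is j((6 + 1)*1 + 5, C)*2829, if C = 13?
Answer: 425293/192 ≈ 2215.1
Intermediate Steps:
S(E) = E**2
j(k, Z) = (-2/9 + k + 9/k)/(3 + Z) (j(k, Z) = (k + (9/k - 8/(6**2)))/(Z + 3) = (k + (9/k - 8/36))/(3 + Z) = (k + (9/k - 8*1/36))/(3 + Z) = (k + (9/k - 2/9))/(3 + Z) = (k + (-2/9 + 9/k))/(3 + Z) = (-2/9 + k + 9/k)/(3 + Z))
j((6 + 1)*1 + 5, C)*2829 = ((9 + ((6 + 1)*1 + 5)**2 - 2*((6 + 1)*1 + 5)/9)/(((6 + 1)*1 + 5)*(3 + 13)))*2829 = ((9 + (7*1 + 5)**2 - 2*(7*1 + 5)/9)/((7*1 + 5)*16))*2829 = ((1/16)*(9 + (7 + 5)**2 - 2*(7 + 5)/9)/(7 + 5))*2829 = ((1/16)*(9 + 12**2 - 2/9*12)/12)*2829 = ((1/12)*(1/16)*(9 + 144 - 8/3))*2829 = ((1/12)*(1/16)*(451/3))*2829 = (451/576)*2829 = 425293/192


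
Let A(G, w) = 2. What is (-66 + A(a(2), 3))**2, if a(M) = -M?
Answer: 4096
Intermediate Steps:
(-66 + A(a(2), 3))**2 = (-66 + 2)**2 = (-64)**2 = 4096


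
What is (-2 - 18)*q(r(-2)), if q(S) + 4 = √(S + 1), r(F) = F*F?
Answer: 80 - 20*√5 ≈ 35.279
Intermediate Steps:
r(F) = F²
q(S) = -4 + √(1 + S) (q(S) = -4 + √(S + 1) = -4 + √(1 + S))
(-2 - 18)*q(r(-2)) = (-2 - 18)*(-4 + √(1 + (-2)²)) = -20*(-4 + √(1 + 4)) = -20*(-4 + √5) = 80 - 20*√5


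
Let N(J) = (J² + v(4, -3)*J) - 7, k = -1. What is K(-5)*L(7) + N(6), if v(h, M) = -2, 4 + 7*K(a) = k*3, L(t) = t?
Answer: 10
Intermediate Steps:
K(a) = -1 (K(a) = -4/7 + (-1*3)/7 = -4/7 + (⅐)*(-3) = -4/7 - 3/7 = -1)
N(J) = -7 + J² - 2*J (N(J) = (J² - 2*J) - 7 = -7 + J² - 2*J)
K(-5)*L(7) + N(6) = -1*7 + (-7 + 6² - 2*6) = -7 + (-7 + 36 - 12) = -7 + 17 = 10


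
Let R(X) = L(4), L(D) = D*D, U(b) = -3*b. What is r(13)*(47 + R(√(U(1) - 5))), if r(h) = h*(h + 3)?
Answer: 13104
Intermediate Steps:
L(D) = D²
R(X) = 16 (R(X) = 4² = 16)
r(h) = h*(3 + h)
r(13)*(47 + R(√(U(1) - 5))) = (13*(3 + 13))*(47 + 16) = (13*16)*63 = 208*63 = 13104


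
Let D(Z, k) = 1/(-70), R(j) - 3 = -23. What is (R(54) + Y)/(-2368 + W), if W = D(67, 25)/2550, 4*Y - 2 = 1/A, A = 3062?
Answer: 10658011875/1294270659062 ≈ 0.0082348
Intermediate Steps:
R(j) = -20 (R(j) = 3 - 23 = -20)
Y = 6125/12248 (Y = 1/2 + (1/4)/3062 = 1/2 + (1/4)*(1/3062) = 1/2 + 1/12248 = 6125/12248 ≈ 0.50008)
D(Z, k) = -1/70
W = -1/178500 (W = -1/70/2550 = -1/70*1/2550 = -1/178500 ≈ -5.6022e-6)
(R(54) + Y)/(-2368 + W) = (-20 + 6125/12248)/(-2368 - 1/178500) = -238835/(12248*(-422688001/178500)) = -238835/12248*(-178500/422688001) = 10658011875/1294270659062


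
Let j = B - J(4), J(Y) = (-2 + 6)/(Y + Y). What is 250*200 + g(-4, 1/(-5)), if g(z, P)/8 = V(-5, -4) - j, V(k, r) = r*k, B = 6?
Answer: 50116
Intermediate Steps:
V(k, r) = k*r
J(Y) = 2/Y (J(Y) = 4/((2*Y)) = 4*(1/(2*Y)) = 2/Y)
j = 11/2 (j = 6 - 2/4 = 6 - 1*½ = 6 - ½ = 11/2 ≈ 5.5000)
g(z, P) = 116 (g(z, P) = 8*(-5*(-4) - 1*11/2) = 8*(20 - 11/2) = 8*(29/2) = 116)
250*200 + g(-4, 1/(-5)) = 250*200 + 116 = 50000 + 116 = 50116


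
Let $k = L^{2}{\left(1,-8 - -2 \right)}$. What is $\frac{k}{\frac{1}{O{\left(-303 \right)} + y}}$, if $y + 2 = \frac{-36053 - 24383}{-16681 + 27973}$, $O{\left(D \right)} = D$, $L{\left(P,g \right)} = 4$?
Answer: $- \frac{14017984}{2823} \approx -4965.6$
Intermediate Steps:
$y = - \frac{20755}{2823}$ ($y = -2 + \frac{-36053 - 24383}{-16681 + 27973} = -2 - \frac{60436}{11292} = -2 - \frac{15109}{2823} = - \frac{20755}{2823} \approx -7.3521$)
$k = 16$ ($k = 4^{2} = 16$)
$\frac{k}{\frac{1}{O{\left(-303 \right)} + y}} = \frac{16}{\frac{1}{-303 - \frac{20755}{2823}}} = \frac{16}{\frac{1}{- \frac{876124}{2823}}} = \frac{16}{- \frac{2823}{876124}} = 16 \left(- \frac{876124}{2823}\right) = - \frac{14017984}{2823}$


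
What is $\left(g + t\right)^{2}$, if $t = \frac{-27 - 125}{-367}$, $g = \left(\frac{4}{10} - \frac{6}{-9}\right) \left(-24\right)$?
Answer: $\frac{2135918656}{3367225} \approx 634.33$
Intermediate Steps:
$g = - \frac{128}{5}$ ($g = \left(4 \cdot \frac{1}{10} - - \frac{2}{3}\right) \left(-24\right) = \left(\frac{2}{5} + \frac{2}{3}\right) \left(-24\right) = \frac{16}{15} \left(-24\right) = - \frac{128}{5} \approx -25.6$)
$t = \frac{152}{367}$ ($t = \left(-27 - 125\right) \left(- \frac{1}{367}\right) = \left(-152\right) \left(- \frac{1}{367}\right) = \frac{152}{367} \approx 0.41417$)
$\left(g + t\right)^{2} = \left(- \frac{128}{5} + \frac{152}{367}\right)^{2} = \left(- \frac{46216}{1835}\right)^{2} = \frac{2135918656}{3367225}$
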